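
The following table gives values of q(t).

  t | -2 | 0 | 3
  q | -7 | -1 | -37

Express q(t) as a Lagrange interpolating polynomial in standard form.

q(t) = -3t^2 - 3t - 1

L_0(t) = t(t - 3) / [10] = (1/10)t^2 - (3/10)t
L_1(t) = (t + 2)(t - 3) / [-6] = -(1/6)t^2 + (1/6)t + 1
L_2(t) = (t + 2)t / [15] = (1/15)t^2 + (2/15)t
q(t) = (-7)·L_0 + (-1)·L_1 + (-37)·L_2
  (-7)·L_0(t) = -(7/10)t^2 + (21/10)t
  (-1)·L_1(t) = (1/6)t^2 - (1/6)t - 1
  (-37)·L_2(t) = -(37/15)t^2 - (74/15)t
Adding term by term: -3t^2 - 3t - 1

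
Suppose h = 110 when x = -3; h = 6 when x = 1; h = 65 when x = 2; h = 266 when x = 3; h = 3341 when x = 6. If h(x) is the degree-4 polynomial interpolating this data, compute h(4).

747

Evaluate each Lagrange basis at x = 4:
L_0(4) = (3)·(2)·(1)·(-2)/[(-4)·(-5)·(-6)·(-9)] = -1/90
L_1(4) = (7)·(2)·(1)·(-2)/[(4)·(-1)·(-2)·(-5)] = 7/10
L_2(4) = (7)·(3)·(1)·(-2)/[(5)·(1)·(-1)·(-4)] = -21/10
L_3(4) = (7)·(3)·(2)·(-2)/[(6)·(2)·(1)·(-3)] = 7/3
L_4(4) = (7)·(3)·(2)·(1)/[(9)·(5)·(4)·(3)] = 7/90
Sum: 110·(-1/90) + 6·(7/10) + 65·(-21/10) + 266·(7/3) + 3341·(7/90) = 747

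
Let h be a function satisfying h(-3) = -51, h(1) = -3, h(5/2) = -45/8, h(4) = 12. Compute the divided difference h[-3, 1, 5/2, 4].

h[-3,1] = (-3 - (-51)) / (1 - (-3)) = 12
h[1,5/2] = (-45/8 - (-3)) / (5/2 - 1) = -7/4
h[5/2,4] = (12 - (-45/8)) / (4 - 5/2) = 47/4
h[-3,1,5/2] = (-7/4 - 12) / (5/2 - (-3)) = -5/2
h[1,5/2,4] = (47/4 - (-7/4)) / (4 - 1) = 9/2
h[-3,1,5/2,4] = (9/2 - (-5/2)) / (4 - (-3)) = 1

1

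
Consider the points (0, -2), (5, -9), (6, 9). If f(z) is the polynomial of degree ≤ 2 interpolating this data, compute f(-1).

L_0(-1) = (-6)·(-7)/[(-5)·(-6)] = 7/5
L_1(-1) = (-1)·(-7)/[(5)·(-1)] = -7/5
L_2(-1) = (-1)·(-6)/[(6)·(1)] = 1
Sum: (-2)·(7/5) + (-9)·(-7/5) + 9·(1) = 94/5

94/5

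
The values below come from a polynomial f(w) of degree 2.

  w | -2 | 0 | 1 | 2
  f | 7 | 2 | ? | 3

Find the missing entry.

The 3 known values determine f uniquely (degree ≤ 2).
Evaluate each Lagrange basis at w = 1:
L_0(1) = (1)·(-1)/[(-2)·(-4)] = -1/8
L_1(1) = (3)·(-1)/[(2)·(-2)] = 3/4
L_2(1) = (3)·(1)/[(4)·(2)] = 3/8
Sum: 7·(-1/8) + 2·(3/4) + 3·(3/8) = 7/4

7/4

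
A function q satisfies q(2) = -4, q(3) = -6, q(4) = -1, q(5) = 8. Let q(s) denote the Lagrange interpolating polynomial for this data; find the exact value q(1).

L_0(1) = (-2)·(-3)·(-4)/[(-1)·(-2)·(-3)] = 4
L_1(1) = (-1)·(-3)·(-4)/[(1)·(-1)·(-2)] = -6
L_2(1) = (-1)·(-2)·(-4)/[(2)·(1)·(-1)] = 4
L_3(1) = (-1)·(-2)·(-3)/[(3)·(2)·(1)] = -1
Sum: (-4)·(4) + (-6)·(-6) + (-1)·(4) + 8·(-1) = 8

8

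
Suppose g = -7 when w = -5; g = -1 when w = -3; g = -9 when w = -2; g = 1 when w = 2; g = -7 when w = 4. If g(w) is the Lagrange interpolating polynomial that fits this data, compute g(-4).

Evaluate each Lagrange basis at w = -4:
L_0(-4) = (-1)·(-2)·(-6)·(-8)/[(-2)·(-3)·(-7)·(-9)] = 16/63
L_1(-4) = (1)·(-2)·(-6)·(-8)/[(2)·(-1)·(-5)·(-7)] = 48/35
L_2(-4) = (1)·(-1)·(-6)·(-8)/[(3)·(1)·(-4)·(-6)] = -2/3
L_3(-4) = (1)·(-1)·(-2)·(-8)/[(7)·(5)·(4)·(-2)] = 2/35
L_4(-4) = (1)·(-1)·(-2)·(-6)/[(9)·(7)·(6)·(2)] = -1/63
Sum: (-7)·(16/63) + (-1)·(48/35) + (-9)·(-2/3) + 1·(2/35) + (-7)·(-1/63) = 317/105

317/105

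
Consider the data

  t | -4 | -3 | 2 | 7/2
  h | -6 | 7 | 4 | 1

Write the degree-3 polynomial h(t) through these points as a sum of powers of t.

h(t) = (32/117)t^3 - (526/585)t^2 - (1997/585)t + 2386/195

Build the Lagrange basis polynomials:
L_0(t) = (t + 3)(t - 2)(t - 7/2) / [-45] = -(1/45)t^3 + (1/18)t^2 + (19/90)t - 7/15
L_1(t) = (t + 4)(t - 2)(t - 7/2) / [65/2] = (2/65)t^3 - (3/65)t^2 - (6/13)t + 56/65
L_2(t) = (t + 4)(t + 3)(t - 7/2) / [-45] = -(1/45)t^3 - (7/90)t^2 + (5/18)t + 14/15
L_3(t) = (t + 4)(t + 3)(t - 2) / [585/8] = (8/585)t^3 + (8/117)t^2 - (16/585)t - 64/195
h(t) = (-6)·L_0 + 7·L_1 + 4·L_2 + 1·L_3
  (-6)·L_0(t) = (2/15)t^3 - (1/3)t^2 - (19/15)t + 14/5
  7·L_1(t) = (14/65)t^3 - (21/65)t^2 - (42/13)t + 392/65
  4·L_2(t) = -(4/45)t^3 - (14/45)t^2 + (10/9)t + 56/15
  1·L_3(t) = (8/585)t^3 + (8/117)t^2 - (16/585)t - 64/195
Adding term by term: (32/117)t^3 - (526/585)t^2 - (1997/585)t + 2386/195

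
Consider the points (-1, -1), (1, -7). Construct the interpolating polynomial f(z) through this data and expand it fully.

f(z) = -3z - 4

L_0(z) = (z - 1) / [-2] = -(1/2)z + 1/2
L_1(z) = (z + 1) / [2] = (1/2)z + 1/2
f(z) = (-1)·L_0 + (-7)·L_1
  (-1)·L_0(z) = (1/2)z - 1/2
  (-7)·L_1(z) = -(7/2)z - 7/2
Adding term by term: -3z - 4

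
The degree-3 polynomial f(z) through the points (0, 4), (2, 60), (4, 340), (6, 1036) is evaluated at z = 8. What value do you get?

2340

Evaluate each Lagrange basis at z = 8:
L_0(8) = (6)·(4)·(2)/[(-2)·(-4)·(-6)] = -1
L_1(8) = (8)·(4)·(2)/[(2)·(-2)·(-4)] = 4
L_2(8) = (8)·(6)·(2)/[(4)·(2)·(-2)] = -6
L_3(8) = (8)·(6)·(4)/[(6)·(4)·(2)] = 4
Sum: 4·(-1) + 60·(4) + 340·(-6) + 1036·(4) = 2340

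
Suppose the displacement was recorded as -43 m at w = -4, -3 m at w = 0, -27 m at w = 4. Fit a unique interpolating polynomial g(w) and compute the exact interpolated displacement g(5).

Using Newton's divided-difference form:
g[-4,0] = (-3 - (-43)) / (0 - (-4)) = 10
g[0,4] = (-27 - (-3)) / (4 - 0) = -6
g[-4,0,4] = (-6 - 10) / (4 - (-4)) = -2
g(5) = -43 + 10·(9) + (-2)·(9)·(5) = -43

-43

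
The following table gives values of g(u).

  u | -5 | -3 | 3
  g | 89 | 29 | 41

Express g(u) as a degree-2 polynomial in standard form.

g(u) = 4u^2 + 2u - 1

L_0(u) = (u + 3)(u - 3) / [16] = (1/16)u^2 - 9/16
L_1(u) = (u + 5)(u - 3) / [-12] = -(1/12)u^2 - (1/6)u + 5/4
L_2(u) = (u + 5)(u + 3) / [48] = (1/48)u^2 + (1/6)u + 5/16
g(u) = 89·L_0 + 29·L_1 + 41·L_2
  89·L_0(u) = (89/16)u^2 - 801/16
  29·L_1(u) = -(29/12)u^2 - (29/6)u + 145/4
  41·L_2(u) = (41/48)u^2 + (41/6)u + 205/16
Adding term by term: 4u^2 + 2u - 1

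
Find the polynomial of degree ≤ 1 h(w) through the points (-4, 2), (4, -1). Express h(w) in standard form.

h(w) = -(3/8)w + 1/2

Build the Lagrange basis polynomials:
L_0(w) = (w - 4) / [-8] = -(1/8)w + 1/2
L_1(w) = (w + 4) / [8] = (1/8)w + 1/2
h(w) = 2·L_0 + (-1)·L_1
  2·L_0(w) = -(1/4)w + 1
  (-1)·L_1(w) = -(1/8)w - 1/2
Adding term by term: -(3/8)w + 1/2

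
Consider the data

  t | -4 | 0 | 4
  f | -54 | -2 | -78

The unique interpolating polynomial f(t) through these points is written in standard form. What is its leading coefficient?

L_0(t) = t(t - 4) / [32] = (1/32)t^2 - (1/8)t
L_1(t) = (t + 4)(t - 4) / [-16] = -(1/16)t^2 + 1
L_2(t) = (t + 4)t / [32] = (1/32)t^2 + (1/8)t
f(t) = (-54)·L_0 + (-2)·L_1 + (-78)·L_2
Only the coefficient of t^2 is needed; take it from each L_i and combine:
(-54)·(1/32) + (-2)·(-1/16) + (-78)·(1/32) = -4

-4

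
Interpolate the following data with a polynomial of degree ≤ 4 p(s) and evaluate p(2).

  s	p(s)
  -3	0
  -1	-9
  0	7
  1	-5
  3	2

-105/4

L_0(2) = (3)·(2)·(1)·(-1)/[(-2)·(-3)·(-4)·(-6)] = -1/24
L_1(2) = (5)·(2)·(1)·(-1)/[(2)·(-1)·(-2)·(-4)] = 5/8
L_2(2) = (5)·(3)·(1)·(-1)/[(3)·(1)·(-1)·(-3)] = -5/3
L_3(2) = (5)·(3)·(2)·(-1)/[(4)·(2)·(1)·(-2)] = 15/8
L_4(2) = (5)·(3)·(2)·(1)/[(6)·(4)·(3)·(2)] = 5/24
Sum: 0 + (-9)·(5/8) + 7·(-5/3) + (-5)·(15/8) + 2·(5/24) = -105/4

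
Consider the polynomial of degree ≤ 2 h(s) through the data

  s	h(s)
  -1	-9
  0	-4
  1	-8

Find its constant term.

Build the Lagrange basis polynomials:
L_0(s) = s(s - 1) / [2] = (1/2)s^2 - (1/2)s
L_1(s) = (s + 1)(s - 1) / [-1] = -s^2 + 1
L_2(s) = (s + 1)s / [2] = (1/2)s^2 + (1/2)s
h(s) = (-9)·L_0 + (-4)·L_1 + (-8)·L_2
Only the constant term is needed; take it from each L_i and combine:
(-9)·(0) + (-4)·(1) + (-8)·(0) = -4

-4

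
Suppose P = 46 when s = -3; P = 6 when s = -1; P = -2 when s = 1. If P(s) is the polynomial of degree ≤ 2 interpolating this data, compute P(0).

L_0(0) = (1)·(-1)/[(-2)·(-4)] = -1/8
L_1(0) = (3)·(-1)/[(2)·(-2)] = 3/4
L_2(0) = (3)·(1)/[(4)·(2)] = 3/8
Sum: 46·(-1/8) + 6·(3/4) + (-2)·(3/8) = -2

-2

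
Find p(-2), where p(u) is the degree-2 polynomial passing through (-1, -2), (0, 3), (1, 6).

Using Newton's divided-difference form:
p[-1,0] = (3 - (-2)) / (0 - (-1)) = 5
p[0,1] = (6 - 3) / (1 - 0) = 3
p[-1,0,1] = (3 - 5) / (1 - (-1)) = -1
p(-2) = -2 + 5·(-1) + (-1)·(-1)·(-2) = -9

-9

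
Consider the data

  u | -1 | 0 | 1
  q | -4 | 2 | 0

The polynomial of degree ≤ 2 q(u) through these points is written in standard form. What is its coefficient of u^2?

The leading coefficient equals the top divided difference q[-1,0,1].
q[-1,0] = (2 - (-4)) / (0 - (-1)) = 6
q[0,1] = (0 - 2) / (1 - 0) = -2
q[-1,0,1] = (-2 - 6) / (1 - (-1)) = -4

-4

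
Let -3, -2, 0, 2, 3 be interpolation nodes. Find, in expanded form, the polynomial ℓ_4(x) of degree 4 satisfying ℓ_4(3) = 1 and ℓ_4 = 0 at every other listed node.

ℓ_4(x) = (x + 3)(x + 2)x(x - 2) / [(6)·(5)·(3)·(1)]
       = (x^4 + 3x^3 - 4x^2 - 12x) / (90)

ℓ_4(x) = (1/90)x^4 + (1/30)x^3 - (2/45)x^2 - (2/15)x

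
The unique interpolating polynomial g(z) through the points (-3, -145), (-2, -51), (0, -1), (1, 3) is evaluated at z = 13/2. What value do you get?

Using Newton's divided-difference form:
g[-3,-2] = (-51 - (-145)) / (-2 - (-3)) = 94
g[-2,0] = (-1 - (-51)) / (0 - (-2)) = 25
g[0,1] = (3 - (-1)) / (1 - 0) = 4
g[-3,-2,0] = (25 - 94) / (0 - (-3)) = -23
g[-2,0,1] = (4 - 25) / (1 - (-2)) = -7
g[-3,-2,0,1] = (-7 - (-23)) / (1 - (-3)) = 4
g(13/2) = -145 + 94·(19/2) + (-23)·(19/2)·(17/2) + 4·(19/2)·(17/2)·(13/2) = 3961/4

3961/4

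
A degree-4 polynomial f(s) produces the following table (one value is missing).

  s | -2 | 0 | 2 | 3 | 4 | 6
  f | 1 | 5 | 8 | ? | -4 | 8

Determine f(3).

343/128

The 5 known values determine f uniquely (degree ≤ 4).
L_0(3) = (3)·(1)·(-1)·(-3)/[(-2)·(-4)·(-6)·(-8)] = 3/128
L_1(3) = (5)·(1)·(-1)·(-3)/[(2)·(-2)·(-4)·(-6)] = -5/32
L_2(3) = (5)·(3)·(-1)·(-3)/[(4)·(2)·(-2)·(-4)] = 45/64
L_3(3) = (5)·(3)·(1)·(-3)/[(6)·(4)·(2)·(-2)] = 15/32
L_4(3) = (5)·(3)·(1)·(-1)/[(8)·(6)·(4)·(2)] = -5/128
Sum: 1·(3/128) + 5·(-5/32) + 8·(45/64) + (-4)·(15/32) + 8·(-5/128) = 343/128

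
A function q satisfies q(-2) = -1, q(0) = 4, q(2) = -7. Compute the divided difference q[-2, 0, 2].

-2

q[-2,0] = (4 - (-1)) / (0 - (-2)) = 5/2
q[0,2] = (-7 - 4) / (2 - 0) = -11/2
q[-2,0,2] = (-11/2 - 5/2) / (2 - (-2)) = -2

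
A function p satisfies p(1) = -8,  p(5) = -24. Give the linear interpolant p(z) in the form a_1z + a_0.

p(z) = -4z - 4

L_0(z) = (z - 5) / [-4] = -(1/4)z + 5/4
L_1(z) = (z - 1) / [4] = (1/4)z - 1/4
p(z) = (-8)·L_0 + (-24)·L_1
  (-8)·L_0(z) = 2z - 10
  (-24)·L_1(z) = -6z + 6
Adding term by term: -4z - 4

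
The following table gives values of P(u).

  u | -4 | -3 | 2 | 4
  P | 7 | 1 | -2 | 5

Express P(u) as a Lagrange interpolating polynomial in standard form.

P(u) = -(11/280)u^3 + (197/280)u^2 + (53/140)u - 184/35

Build the Lagrange basis polynomials:
L_0(u) = (u + 3)(u - 2)(u - 4) / [-48] = -(1/48)u^3 + (1/16)u^2 + (5/24)u - 1/2
L_1(u) = (u + 4)(u - 2)(u - 4) / [35] = (1/35)u^3 - (2/35)u^2 - (16/35)u + 32/35
L_2(u) = (u + 4)(u + 3)(u - 4) / [-60] = -(1/60)u^3 - (1/20)u^2 + (4/15)u + 4/5
L_3(u) = (u + 4)(u + 3)(u - 2) / [112] = (1/112)u^3 + (5/112)u^2 - (1/56)u - 3/14
P(u) = 7·L_0 + 1·L_1 + (-2)·L_2 + 5·L_3
  7·L_0(u) = -(7/48)u^3 + (7/16)u^2 + (35/24)u - 7/2
  1·L_1(u) = (1/35)u^3 - (2/35)u^2 - (16/35)u + 32/35
  (-2)·L_2(u) = (1/30)u^3 + (1/10)u^2 - (8/15)u - 8/5
  5·L_3(u) = (5/112)u^3 + (25/112)u^2 - (5/56)u - 15/14
Adding term by term: -(11/280)u^3 + (197/280)u^2 + (53/140)u - 184/35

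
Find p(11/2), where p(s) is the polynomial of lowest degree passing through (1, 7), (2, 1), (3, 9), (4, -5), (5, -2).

4937/128

Using Newton's divided-difference form:
p[1,2] = (1 - 7) / (2 - 1) = -6
p[2,3] = (9 - 1) / (3 - 2) = 8
p[3,4] = (-5 - 9) / (4 - 3) = -14
p[4,5] = (-2 - (-5)) / (5 - 4) = 3
p[1,2,3] = (8 - (-6)) / (3 - 1) = 7
p[2,3,4] = (-14 - 8) / (4 - 2) = -11
p[3,4,5] = (3 - (-14)) / (5 - 3) = 17/2
p[1,2,3,4] = (-11 - 7) / (4 - 1) = -6
p[2,3,4,5] = (17/2 - (-11)) / (5 - 2) = 13/2
p[1,2,3,4,5] = (13/2 - (-6)) / (5 - 1) = 25/8
p(11/2) = 7 + (-6)·(9/2) + 7·(9/2)·(7/2) + (-6)·(9/2)·(7/2)·(5/2) + (25/8)·(9/2)·(7/2)·(5/2)·(3/2) = 4937/128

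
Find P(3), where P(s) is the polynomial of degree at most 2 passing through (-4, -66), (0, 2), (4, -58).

L_0(3) = (3)·(-1)/[(-4)·(-8)] = -3/32
L_1(3) = (7)·(-1)/[(4)·(-4)] = 7/16
L_2(3) = (7)·(3)/[(8)·(4)] = 21/32
Sum: (-66)·(-3/32) + 2·(7/16) + (-58)·(21/32) = -31

-31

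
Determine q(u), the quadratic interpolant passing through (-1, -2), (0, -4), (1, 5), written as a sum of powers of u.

Build the Lagrange basis polynomials:
L_0(u) = u(u - 1) / [2] = (1/2)u^2 - (1/2)u
L_1(u) = (u + 1)(u - 1) / [-1] = -u^2 + 1
L_2(u) = (u + 1)u / [2] = (1/2)u^2 + (1/2)u
q(u) = (-2)·L_0 + (-4)·L_1 + 5·L_2
  (-2)·L_0(u) = -u^2 + u
  (-4)·L_1(u) = 4u^2 - 4
  5·L_2(u) = (5/2)u^2 + (5/2)u
Adding term by term: (11/2)u^2 + (7/2)u - 4

q(u) = (11/2)u^2 + (7/2)u - 4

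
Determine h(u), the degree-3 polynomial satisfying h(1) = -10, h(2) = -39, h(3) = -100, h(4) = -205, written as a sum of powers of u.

h(u) = -2u^3 - 4u^2 - 3u - 1

L_0(u) = (u - 2)(u - 3)(u - 4) / [-6] = -(1/6)u^3 + (3/2)u^2 - (13/3)u + 4
L_1(u) = (u - 1)(u - 3)(u - 4) / [2] = (1/2)u^3 - 4u^2 + (19/2)u - 6
L_2(u) = (u - 1)(u - 2)(u - 4) / [-2] = -(1/2)u^3 + (7/2)u^2 - 7u + 4
L_3(u) = (u - 1)(u - 2)(u - 3) / [6] = (1/6)u^3 - u^2 + (11/6)u - 1
h(u) = (-10)·L_0 + (-39)·L_1 + (-100)·L_2 + (-205)·L_3
  (-10)·L_0(u) = (5/3)u^3 - 15u^2 + (130/3)u - 40
  (-39)·L_1(u) = -(39/2)u^3 + 156u^2 - (741/2)u + 234
  (-100)·L_2(u) = 50u^3 - 350u^2 + 700u - 400
  (-205)·L_3(u) = -(205/6)u^3 + 205u^2 - (2255/6)u + 205
Adding term by term: -2u^3 - 4u^2 - 3u - 1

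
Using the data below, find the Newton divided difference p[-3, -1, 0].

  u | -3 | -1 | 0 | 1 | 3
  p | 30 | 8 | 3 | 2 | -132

2

p[-3,-1] = (8 - 30) / (-1 - (-3)) = -11
p[-1,0] = (3 - 8) / (0 - (-1)) = -5
p[-3,-1,0] = (-5 - (-11)) / (0 - (-3)) = 2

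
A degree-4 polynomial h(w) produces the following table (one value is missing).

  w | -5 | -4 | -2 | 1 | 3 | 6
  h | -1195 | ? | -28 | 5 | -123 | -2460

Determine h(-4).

-480

The 5 known values determine h uniquely (degree ≤ 4).
Evaluate each Lagrange basis at w = -4:
L_0(-4) = (-2)·(-5)·(-7)·(-10)/[(-3)·(-6)·(-8)·(-11)] = 175/396
L_1(-4) = (1)·(-5)·(-7)·(-10)/[(3)·(-3)·(-5)·(-8)] = 35/36
L_2(-4) = (1)·(-2)·(-7)·(-10)/[(6)·(3)·(-2)·(-5)] = -7/9
L_3(-4) = (1)·(-2)·(-5)·(-10)/[(8)·(5)·(2)·(-3)] = 5/12
L_4(-4) = (1)·(-2)·(-5)·(-7)/[(11)·(8)·(5)·(3)] = -7/132
Sum: (-1195)·(175/396) + (-28)·(35/36) + 5·(-7/9) + (-123)·(5/12) + (-2460)·(-7/132) = -480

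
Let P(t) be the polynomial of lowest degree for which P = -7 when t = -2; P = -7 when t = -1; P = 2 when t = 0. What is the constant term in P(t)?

2

Build the Lagrange basis polynomials:
L_0(t) = (t + 1)t / [2] = (1/2)t^2 + (1/2)t
L_1(t) = (t + 2)t / [-1] = -t^2 - 2t
L_2(t) = (t + 2)(t + 1) / [2] = (1/2)t^2 + (3/2)t + 1
P(t) = (-7)·L_0 + (-7)·L_1 + 2·L_2
Only the constant term is needed; take it from each L_i and combine:
(-7)·(0) + (-7)·(0) + 2·(1) = 2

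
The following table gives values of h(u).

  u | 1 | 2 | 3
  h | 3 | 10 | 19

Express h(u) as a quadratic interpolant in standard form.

Build the Lagrange basis polynomials:
L_0(u) = (u - 2)(u - 3) / [2] = (1/2)u^2 - (5/2)u + 3
L_1(u) = (u - 1)(u - 3) / [-1] = -u^2 + 4u - 3
L_2(u) = (u - 1)(u - 2) / [2] = (1/2)u^2 - (3/2)u + 1
h(u) = 3·L_0 + 10·L_1 + 19·L_2
  3·L_0(u) = (3/2)u^2 - (15/2)u + 9
  10·L_1(u) = -10u^2 + 40u - 30
  19·L_2(u) = (19/2)u^2 - (57/2)u + 19
Adding term by term: u^2 + 4u - 2

h(u) = u^2 + 4u - 2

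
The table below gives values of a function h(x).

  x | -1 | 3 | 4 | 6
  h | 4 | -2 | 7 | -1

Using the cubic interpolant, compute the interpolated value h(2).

-431/35

L_0(2) = (-1)·(-2)·(-4)/[(-4)·(-5)·(-7)] = 2/35
L_1(2) = (3)·(-2)·(-4)/[(4)·(-1)·(-3)] = 2
L_2(2) = (3)·(-1)·(-4)/[(5)·(1)·(-2)] = -6/5
L_3(2) = (3)·(-1)·(-2)/[(7)·(3)·(2)] = 1/7
Sum: 4·(2/35) + (-2)·(2) + 7·(-6/5) + (-1)·(1/7) = -431/35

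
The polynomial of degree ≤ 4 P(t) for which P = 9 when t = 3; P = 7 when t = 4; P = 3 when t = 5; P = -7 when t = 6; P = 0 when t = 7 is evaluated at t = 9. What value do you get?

Using Newton's divided-difference form:
P[3,4] = (7 - 9) / (4 - 3) = -2
P[4,5] = (3 - 7) / (5 - 4) = -4
P[5,6] = (-7 - 3) / (6 - 5) = -10
P[6,7] = (0 - (-7)) / (7 - 6) = 7
P[3,4,5] = (-4 - (-2)) / (5 - 3) = -1
P[4,5,6] = (-10 - (-4)) / (6 - 4) = -3
P[5,6,7] = (7 - (-10)) / (7 - 5) = 17/2
P[3,4,5,6] = (-3 - (-1)) / (6 - 3) = -2/3
P[4,5,6,7] = (17/2 - (-3)) / (7 - 4) = 23/6
P[3,4,5,6,7] = (23/6 - (-2/3)) / (7 - 3) = 9/8
P(9) = 9 + (-2)·(6) + (-1)·(6)·(5) + (-2/3)·(6)·(5)·(4) + (9/8)·(6)·(5)·(4)·(3) = 292

292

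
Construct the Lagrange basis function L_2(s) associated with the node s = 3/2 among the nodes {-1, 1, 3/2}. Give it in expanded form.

L_2(s) = (s + 1)(s - 1) / [(5/2)·(1/2)]
       = (s^2 - 1) / (5/4)

L_2(s) = (4/5)s^2 - 4/5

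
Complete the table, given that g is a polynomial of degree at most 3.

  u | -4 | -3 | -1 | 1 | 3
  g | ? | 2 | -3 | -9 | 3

The 4 known values determine g uniquely (degree ≤ 3).
Evaluate each Lagrange basis at u = -4:
L_0(-4) = (-3)·(-5)·(-7)/[(-2)·(-4)·(-6)] = 35/16
L_1(-4) = (-1)·(-5)·(-7)/[(2)·(-2)·(-4)] = -35/16
L_2(-4) = (-1)·(-3)·(-7)/[(4)·(2)·(-2)] = 21/16
L_3(-4) = (-1)·(-3)·(-5)/[(6)·(4)·(2)] = -5/16
Sum: 2·(35/16) + (-3)·(-35/16) + (-9)·(21/16) + 3·(-5/16) = -29/16

-29/16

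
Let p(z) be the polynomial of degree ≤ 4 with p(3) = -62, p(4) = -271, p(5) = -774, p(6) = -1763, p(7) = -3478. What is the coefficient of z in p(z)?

Build the Lagrange basis polynomials:
L_0(z) = (z - 4)(z - 5)(z - 6)(z - 7) / [24] = (1/24)z^4 - (11/12)z^3 + (179/24)z^2 - (319/12)z + 35
L_1(z) = (z - 3)(z - 5)(z - 6)(z - 7) / [-6] = -(1/6)z^4 + (7/2)z^3 - (161/6)z^2 + (177/2)z - 105
L_2(z) = (z - 3)(z - 4)(z - 6)(z - 7) / [4] = (1/4)z^4 - 5z^3 + (145/4)z^2 - (225/2)z + 126
L_3(z) = (z - 3)(z - 4)(z - 5)(z - 7) / [-6] = -(1/6)z^4 + (19/6)z^3 - (131/6)z^2 + (389/6)z - 70
L_4(z) = (z - 3)(z - 4)(z - 5)(z - 6) / [24] = (1/24)z^4 - (3/4)z^3 + (119/24)z^2 - (57/4)z + 15
p(z) = (-62)·L_0 + (-271)·L_1 + (-774)·L_2 + (-1763)·L_3 + (-3478)·L_4
Only the coefficient of z is needed; take it from each L_i and combine:
(-62)·(-319/12) + (-271)·(177/2) + (-774)·(-225/2) + (-1763)·(389/6) + (-3478)·(-57/4) = 0

0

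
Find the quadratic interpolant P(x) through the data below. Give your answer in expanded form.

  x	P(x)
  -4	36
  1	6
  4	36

Newton's divided differences:
P[-4,1] = (6 - 36) / (1 - (-4)) = -6
P[1,4] = (36 - 6) / (4 - 1) = 10
P[-4,1,4] = (10 - (-6)) / (4 - (-4)) = 2
P(x) = 36 + (-6)·(x + 4) + 2·(x + 4)(x - 1)
Expanding: P(x) = 2x^2 + 4

P(x) = 2x^2 + 4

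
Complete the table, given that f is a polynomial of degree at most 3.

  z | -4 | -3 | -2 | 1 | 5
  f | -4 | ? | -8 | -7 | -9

-2119/315

The 4 known values determine f uniquely (degree ≤ 3).
Evaluate each Lagrange basis at z = -3:
L_0(-3) = (-1)·(-4)·(-8)/[(-2)·(-5)·(-9)] = 16/45
L_1(-3) = (1)·(-4)·(-8)/[(2)·(-3)·(-7)] = 16/21
L_2(-3) = (1)·(-1)·(-8)/[(5)·(3)·(-4)] = -2/15
L_3(-3) = (1)·(-1)·(-4)/[(9)·(7)·(4)] = 1/63
Sum: (-4)·(16/45) + (-8)·(16/21) + (-7)·(-2/15) + (-9)·(1/63) = -2119/315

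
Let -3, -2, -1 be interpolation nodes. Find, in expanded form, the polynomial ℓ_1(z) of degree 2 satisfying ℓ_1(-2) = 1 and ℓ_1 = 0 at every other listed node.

ℓ_1(z) = (z + 3)(z + 1) / [(1)·(-1)]
       = (z^2 + 4z + 3) / (-1)

ℓ_1(z) = -z^2 - 4z - 3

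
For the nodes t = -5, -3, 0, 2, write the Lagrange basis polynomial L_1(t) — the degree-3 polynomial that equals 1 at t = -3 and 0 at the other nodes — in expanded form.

L_1(t) = (t + 5)t(t - 2) / [(2)·(-3)·(-5)]
       = (t^3 + 3t^2 - 10t) / (30)

L_1(t) = (1/30)t^3 + (1/10)t^2 - (1/3)t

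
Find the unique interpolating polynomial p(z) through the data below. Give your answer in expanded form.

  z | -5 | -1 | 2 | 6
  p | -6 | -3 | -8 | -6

p(z) = (5/84)z^3 - (3/28)z^2 - (73/42)z - 32/7

L_0(z) = (z + 1)(z - 2)(z - 6) / [-308] = -(1/308)z^3 + (1/44)z^2 - (1/77)z - 3/77
L_1(z) = (z + 5)(z - 2)(z - 6) / [84] = (1/84)z^3 - (1/28)z^2 - (1/3)z + 5/7
L_2(z) = (z + 5)(z + 1)(z - 6) / [-84] = -(1/84)z^3 + (31/84)z + 5/14
L_3(z) = (z + 5)(z + 1)(z - 2) / [308] = (1/308)z^3 + (1/77)z^2 - (1/44)z - 5/154
p(z) = (-6)·L_0 + (-3)·L_1 + (-8)·L_2 + (-6)·L_3
  (-6)·L_0(z) = (3/154)z^3 - (3/22)z^2 + (6/77)z + 18/77
  (-3)·L_1(z) = -(1/28)z^3 + (3/28)z^2 + z - 15/7
  (-8)·L_2(z) = (2/21)z^3 - (62/21)z - 20/7
  (-6)·L_3(z) = -(3/154)z^3 - (6/77)z^2 + (3/22)z + 15/77
Adding term by term: (5/84)z^3 - (3/28)z^2 - (73/42)z - 32/7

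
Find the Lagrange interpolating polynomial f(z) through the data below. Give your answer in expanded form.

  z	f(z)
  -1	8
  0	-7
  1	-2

L_0(z) = z(z - 1) / [2] = (1/2)z^2 - (1/2)z
L_1(z) = (z + 1)(z - 1) / [-1] = -z^2 + 1
L_2(z) = (z + 1)z / [2] = (1/2)z^2 + (1/2)z
f(z) = 8·L_0 + (-7)·L_1 + (-2)·L_2
  8·L_0(z) = 4z^2 - 4z
  (-7)·L_1(z) = 7z^2 - 7
  (-2)·L_2(z) = -z^2 - z
Adding term by term: 10z^2 - 5z - 7

f(z) = 10z^2 - 5z - 7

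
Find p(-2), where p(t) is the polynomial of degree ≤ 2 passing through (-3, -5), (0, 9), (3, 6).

L_0(-2) = (-2)·(-5)/[(-3)·(-6)] = 5/9
L_1(-2) = (1)·(-5)/[(3)·(-3)] = 5/9
L_2(-2) = (1)·(-2)/[(6)·(3)] = -1/9
Sum: (-5)·(5/9) + 9·(5/9) + 6·(-1/9) = 14/9

14/9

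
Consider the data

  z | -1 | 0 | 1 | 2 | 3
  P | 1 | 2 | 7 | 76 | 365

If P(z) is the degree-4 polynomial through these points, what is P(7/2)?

667

Evaluate each Lagrange basis at z = 7/2:
L_0(7/2) = (7/2)·(5/2)·(3/2)·(1/2)/[(-1)·(-2)·(-3)·(-4)] = 35/128
L_1(7/2) = (9/2)·(5/2)·(3/2)·(1/2)/[(1)·(-1)·(-2)·(-3)] = -45/32
L_2(7/2) = (9/2)·(7/2)·(3/2)·(1/2)/[(2)·(1)·(-1)·(-2)] = 189/64
L_3(7/2) = (9/2)·(7/2)·(5/2)·(1/2)/[(3)·(2)·(1)·(-1)] = -105/32
L_4(7/2) = (9/2)·(7/2)·(5/2)·(3/2)/[(4)·(3)·(2)·(1)] = 315/128
Sum: 1·(35/128) + 2·(-45/32) + 7·(189/64) + 76·(-105/32) + 365·(315/128) = 667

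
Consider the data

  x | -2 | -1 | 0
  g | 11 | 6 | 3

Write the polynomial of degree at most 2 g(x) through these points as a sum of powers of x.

L_0(x) = (x + 1)x / [2] = (1/2)x^2 + (1/2)x
L_1(x) = (x + 2)x / [-1] = -x^2 - 2x
L_2(x) = (x + 2)(x + 1) / [2] = (1/2)x^2 + (3/2)x + 1
g(x) = 11·L_0 + 6·L_1 + 3·L_2
  11·L_0(x) = (11/2)x^2 + (11/2)x
  6·L_1(x) = -6x^2 - 12x
  3·L_2(x) = (3/2)x^2 + (9/2)x + 3
Adding term by term: x^2 - 2x + 3

g(x) = x^2 - 2x + 3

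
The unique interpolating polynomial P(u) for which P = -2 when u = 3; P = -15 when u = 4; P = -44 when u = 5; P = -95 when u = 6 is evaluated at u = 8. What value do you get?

Using Newton's divided-difference form:
P[3,4] = (-15 - (-2)) / (4 - 3) = -13
P[4,5] = (-44 - (-15)) / (5 - 4) = -29
P[5,6] = (-95 - (-44)) / (6 - 5) = -51
P[3,4,5] = (-29 - (-13)) / (5 - 3) = -8
P[4,5,6] = (-51 - (-29)) / (6 - 4) = -11
P[3,4,5,6] = (-11 - (-8)) / (6 - 3) = -1
P(8) = -2 + (-13)·(5) + (-8)·(5)·(4) + (-1)·(5)·(4)·(3) = -287

-287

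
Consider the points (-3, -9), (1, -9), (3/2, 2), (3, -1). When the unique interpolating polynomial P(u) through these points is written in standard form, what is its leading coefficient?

The leading coefficient equals the top divided difference P[-3,1,3/2,3].
P[-3,1] = (-9 - (-9)) / (1 - (-3)) = 0
P[1,3/2] = (2 - (-9)) / (3/2 - 1) = 22
P[3/2,3] = (-1 - 2) / (3 - 3/2) = -2
P[-3,1,3/2] = (22 - 0) / (3/2 - (-3)) = 44/9
P[1,3/2,3] = (-2 - 22) / (3 - 1) = -12
P[-3,1,3/2,3] = (-12 - 44/9) / (3 - (-3)) = -76/27

-76/27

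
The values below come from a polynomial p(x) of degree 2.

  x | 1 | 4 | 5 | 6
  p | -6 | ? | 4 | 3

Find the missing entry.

The 3 known values determine p uniquely (degree ≤ 2).
L_0(4) = (-1)·(-2)/[(-4)·(-5)] = 1/10
L_1(4) = (3)·(-2)/[(4)·(-1)] = 3/2
L_2(4) = (3)·(-1)/[(5)·(1)] = -3/5
Sum: (-6)·(1/10) + 4·(3/2) + 3·(-3/5) = 18/5

18/5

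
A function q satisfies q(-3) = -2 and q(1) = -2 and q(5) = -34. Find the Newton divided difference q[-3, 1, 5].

-1

q[-3,1] = (-2 - (-2)) / (1 - (-3)) = 0
q[1,5] = (-34 - (-2)) / (5 - 1) = -8
q[-3,1,5] = (-8 - 0) / (5 - (-3)) = -1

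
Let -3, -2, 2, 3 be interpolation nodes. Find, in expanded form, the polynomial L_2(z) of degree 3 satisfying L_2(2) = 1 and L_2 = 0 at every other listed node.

L_2(z) = (z + 3)(z + 2)(z - 3) / [(5)·(4)·(-1)]
       = (z^3 + 2z^2 - 9z - 18) / (-20)

L_2(z) = -(1/20)z^3 - (1/10)z^2 + (9/20)z + 9/10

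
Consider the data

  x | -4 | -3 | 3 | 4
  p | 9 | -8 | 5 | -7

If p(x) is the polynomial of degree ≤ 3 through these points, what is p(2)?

7

Using Newton's divided-difference form:
p[-4,-3] = (-8 - 9) / (-3 - (-4)) = -17
p[-3,3] = (5 - (-8)) / (3 - (-3)) = 13/6
p[3,4] = (-7 - 5) / (4 - 3) = -12
p[-4,-3,3] = (13/6 - (-17)) / (3 - (-4)) = 115/42
p[-3,3,4] = (-12 - 13/6) / (4 - (-3)) = -85/42
p[-4,-3,3,4] = (-85/42 - 115/42) / (4 - (-4)) = -25/42
p(2) = 9 + (-17)·(6) + (115/42)·(6)·(5) + (-25/42)·(6)·(5)·(-1) = 7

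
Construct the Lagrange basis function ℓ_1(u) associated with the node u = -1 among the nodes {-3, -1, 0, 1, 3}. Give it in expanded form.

ℓ_1(u) = (u + 3)u(u - 1)(u - 3) / [(2)·(-1)·(-2)·(-4)]
       = (u^4 - u^3 - 9u^2 + 9u) / (-16)

ℓ_1(u) = -(1/16)u^4 + (1/16)u^3 + (9/16)u^2 - (9/16)u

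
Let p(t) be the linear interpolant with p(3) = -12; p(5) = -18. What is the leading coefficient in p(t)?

-3

The leading coefficient equals the top divided difference p[3,5].
p[3,5] = (-18 - (-12)) / (5 - 3) = -3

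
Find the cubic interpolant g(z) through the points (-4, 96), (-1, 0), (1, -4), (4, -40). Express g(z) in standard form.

L_0(z) = (z + 1)(z - 1)(z - 4) / [-120] = -(1/120)z^3 + (1/30)z^2 + (1/120)z - 1/30
L_1(z) = (z + 4)(z - 1)(z - 4) / [30] = (1/30)z^3 - (1/30)z^2 - (8/15)z + 8/15
L_2(z) = (z + 4)(z + 1)(z - 4) / [-30] = -(1/30)z^3 - (1/30)z^2 + (8/15)z + 8/15
L_3(z) = (z + 4)(z + 1)(z - 1) / [120] = (1/120)z^3 + (1/30)z^2 - (1/120)z - 1/30
g(z) = 96·L_0 + 0·L_1 + (-4)·L_2 + (-40)·L_3
  96·L_0(z) = -(4/5)z^3 + (16/5)z^2 + (4/5)z - 16/5
  0·L_1(z) = 0
  (-4)·L_2(z) = (2/15)z^3 + (2/15)z^2 - (32/15)z - 32/15
  (-40)·L_3(z) = -(1/3)z^3 - (4/3)z^2 + (1/3)z + 4/3
Adding term by term: -z^3 + 2z^2 - z - 4

g(z) = -z^3 + 2z^2 - z - 4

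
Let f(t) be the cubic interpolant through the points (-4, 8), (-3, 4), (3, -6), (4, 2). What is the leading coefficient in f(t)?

The leading coefficient equals the top divided difference f[-4,-3,3,4].
f[-4,-3] = (4 - 8) / (-3 - (-4)) = -4
f[-3,3] = (-6 - 4) / (3 - (-3)) = -5/3
f[3,4] = (2 - (-6)) / (4 - 3) = 8
f[-4,-3,3] = (-5/3 - (-4)) / (3 - (-4)) = 1/3
f[-3,3,4] = (8 - (-5/3)) / (4 - (-3)) = 29/21
f[-4,-3,3,4] = (29/21 - 1/3) / (4 - (-4)) = 11/84

11/84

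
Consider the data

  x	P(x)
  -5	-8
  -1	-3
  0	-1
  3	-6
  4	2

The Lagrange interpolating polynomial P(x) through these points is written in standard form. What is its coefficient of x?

3/20

Build the Lagrange basis polynomials:
L_0(x) = (x + 1)x(x - 3)(x - 4) / [1440] = (1/1440)x^4 - (1/240)x^3 + (1/288)x^2 + (1/120)x
L_1(x) = (x + 5)x(x - 3)(x - 4) / [-80] = -(1/80)x^4 + (1/40)x^3 + (23/80)x^2 - (3/4)x
L_2(x) = (x + 5)(x + 1)(x - 3)(x - 4) / [60] = (1/60)x^4 - (1/60)x^3 - (5/12)x^2 + (37/60)x + 1
L_3(x) = (x + 5)(x + 1)x(x - 4) / [-96] = -(1/96)x^4 - (1/48)x^3 + (19/96)x^2 + (5/24)x
L_4(x) = (x + 5)(x + 1)x(x - 3) / [180] = (1/180)x^4 + (1/60)x^3 - (13/180)x^2 - (1/12)x
P(x) = (-8)·L_0 + (-3)·L_1 + (-1)·L_2 + (-6)·L_3 + 2·L_4
Only the coefficient of x is needed; take it from each L_i and combine:
(-8)·(1/120) + (-3)·(-3/4) + (-1)·(37/60) + (-6)·(5/24) + 2·(-1/12) = 3/20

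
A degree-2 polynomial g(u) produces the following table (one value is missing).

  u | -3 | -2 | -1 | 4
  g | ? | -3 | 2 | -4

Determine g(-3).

The 3 known values determine g uniquely (degree ≤ 2).
Evaluate each Lagrange basis at u = -3:
L_0(-3) = (-2)·(-7)/[(-1)·(-6)] = 7/3
L_1(-3) = (-1)·(-7)/[(1)·(-5)] = -7/5
L_2(-3) = (-1)·(-2)/[(6)·(5)] = 1/15
Sum: (-3)·(7/3) + 2·(-7/5) + (-4)·(1/15) = -151/15

-151/15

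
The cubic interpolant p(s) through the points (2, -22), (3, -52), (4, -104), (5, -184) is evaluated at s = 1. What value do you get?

Evaluate each Lagrange basis at s = 1:
L_0(1) = (-2)·(-3)·(-4)/[(-1)·(-2)·(-3)] = 4
L_1(1) = (-1)·(-3)·(-4)/[(1)·(-1)·(-2)] = -6
L_2(1) = (-1)·(-2)·(-4)/[(2)·(1)·(-1)] = 4
L_3(1) = (-1)·(-2)·(-3)/[(3)·(2)·(1)] = -1
Sum: (-22)·(4) + (-52)·(-6) + (-104)·(4) + (-184)·(-1) = -8

-8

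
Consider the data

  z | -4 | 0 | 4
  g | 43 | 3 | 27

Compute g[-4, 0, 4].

2

g[-4,0] = (3 - 43) / (0 - (-4)) = -10
g[0,4] = (27 - 3) / (4 - 0) = 6
g[-4,0,4] = (6 - (-10)) / (4 - (-4)) = 2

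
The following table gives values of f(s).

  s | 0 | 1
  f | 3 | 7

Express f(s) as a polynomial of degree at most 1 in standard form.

Build the Lagrange basis polynomials:
L_0(s) = (s - 1) / [-1] = -s + 1
L_1(s) = s / [1] = s
f(s) = 3·L_0 + 7·L_1
  3·L_0(s) = -3s + 3
  7·L_1(s) = 7s
Adding term by term: 4s + 3

f(s) = 4s + 3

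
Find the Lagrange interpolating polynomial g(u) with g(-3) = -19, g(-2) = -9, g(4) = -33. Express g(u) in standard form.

Build the Lagrange basis polynomials:
L_0(u) = (u + 2)(u - 4) / [7] = (1/7)u^2 - (2/7)u - 8/7
L_1(u) = (u + 3)(u - 4) / [-6] = -(1/6)u^2 + (1/6)u + 2
L_2(u) = (u + 3)(u + 2) / [42] = (1/42)u^2 + (5/42)u + 1/7
g(u) = (-19)·L_0 + (-9)·L_1 + (-33)·L_2
  (-19)·L_0(u) = -(19/7)u^2 + (38/7)u + 152/7
  (-9)·L_1(u) = (3/2)u^2 - (3/2)u - 18
  (-33)·L_2(u) = -(11/14)u^2 - (55/14)u - 33/7
Adding term by term: -2u^2 - 1

g(u) = -2u^2 - 1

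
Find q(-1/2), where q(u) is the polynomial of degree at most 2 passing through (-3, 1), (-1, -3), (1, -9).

-69/16

Using Newton's divided-difference form:
q[-3,-1] = (-3 - 1) / (-1 - (-3)) = -2
q[-1,1] = (-9 - (-3)) / (1 - (-1)) = -3
q[-3,-1,1] = (-3 - (-2)) / (1 - (-3)) = -1/4
q(-1/2) = 1 + (-2)·(5/2) + (-1/4)·(5/2)·(1/2) = -69/16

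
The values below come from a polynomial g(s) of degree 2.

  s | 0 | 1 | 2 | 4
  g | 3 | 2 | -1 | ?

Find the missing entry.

The 3 known values determine g uniquely (degree ≤ 2).
Evaluate each Lagrange basis at s = 4:
L_0(4) = (3)·(2)/[(-1)·(-2)] = 3
L_1(4) = (4)·(2)/[(1)·(-1)] = -8
L_2(4) = (4)·(3)/[(2)·(1)] = 6
Sum: 3·(3) + 2·(-8) + (-1)·(6) = -13

-13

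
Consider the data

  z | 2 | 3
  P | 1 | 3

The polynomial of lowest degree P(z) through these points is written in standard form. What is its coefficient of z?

2

Build the Lagrange basis polynomials:
L_0(z) = (z - 3) / [-1] = -z + 3
L_1(z) = (z - 2) / [1] = z - 2
P(z) = 1·L_0 + 3·L_1
Only the coefficient of z is needed; take it from each L_i and combine:
1·(-1) + 3·(1) = 2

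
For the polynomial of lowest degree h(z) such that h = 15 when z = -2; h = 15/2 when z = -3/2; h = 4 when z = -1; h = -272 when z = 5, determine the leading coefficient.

The leading coefficient equals the top divided difference h[-2,-3/2,-1,5].
h[-2,-3/2] = (15/2 - 15) / (-3/2 - (-2)) = -15
h[-3/2,-1] = (4 - 15/2) / (-1 - (-3/2)) = -7
h[-1,5] = (-272 - 4) / (5 - (-1)) = -46
h[-2,-3/2,-1] = (-7 - (-15)) / (-1 - (-2)) = 8
h[-3/2,-1,5] = (-46 - (-7)) / (5 - (-3/2)) = -6
h[-2,-3/2,-1,5] = (-6 - 8) / (5 - (-2)) = -2

-2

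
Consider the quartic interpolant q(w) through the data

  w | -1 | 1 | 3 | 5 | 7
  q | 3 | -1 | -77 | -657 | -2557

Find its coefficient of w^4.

-1

The leading coefficient equals the top divided difference q[-1,1,3,5,7].
q[-1,1] = (-1 - 3) / (1 - (-1)) = -2
q[1,3] = (-77 - (-1)) / (3 - 1) = -38
q[3,5] = (-657 - (-77)) / (5 - 3) = -290
q[5,7] = (-2557 - (-657)) / (7 - 5) = -950
q[-1,1,3] = (-38 - (-2)) / (3 - (-1)) = -9
q[1,3,5] = (-290 - (-38)) / (5 - 1) = -63
q[3,5,7] = (-950 - (-290)) / (7 - 3) = -165
q[-1,1,3,5] = (-63 - (-9)) / (5 - (-1)) = -9
q[1,3,5,7] = (-165 - (-63)) / (7 - 1) = -17
q[-1,1,3,5,7] = (-17 - (-9)) / (7 - (-1)) = -1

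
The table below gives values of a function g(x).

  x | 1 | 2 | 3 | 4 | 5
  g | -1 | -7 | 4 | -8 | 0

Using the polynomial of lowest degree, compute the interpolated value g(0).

145

Evaluate each Lagrange basis at x = 0:
L_0(0) = (-2)·(-3)·(-4)·(-5)/[(-1)·(-2)·(-3)·(-4)] = 5
L_1(0) = (-1)·(-3)·(-4)·(-5)/[(1)·(-1)·(-2)·(-3)] = -10
L_2(0) = (-1)·(-2)·(-4)·(-5)/[(2)·(1)·(-1)·(-2)] = 10
L_3(0) = (-1)·(-2)·(-3)·(-5)/[(3)·(2)·(1)·(-1)] = -5
L_4(0) = (-1)·(-2)·(-3)·(-4)/[(4)·(3)·(2)·(1)] = 1
Sum: (-1)·(5) + (-7)·(-10) + 4·(10) + (-8)·(-5) + 0 = 145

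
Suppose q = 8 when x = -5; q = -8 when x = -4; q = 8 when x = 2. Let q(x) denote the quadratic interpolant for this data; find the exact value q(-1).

Evaluate each Lagrange basis at x = -1:
L_0(-1) = (3)·(-3)/[(-1)·(-7)] = -9/7
L_1(-1) = (4)·(-3)/[(1)·(-6)] = 2
L_2(-1) = (4)·(3)/[(7)·(6)] = 2/7
Sum: 8·(-9/7) + (-8)·(2) + 8·(2/7) = -24

-24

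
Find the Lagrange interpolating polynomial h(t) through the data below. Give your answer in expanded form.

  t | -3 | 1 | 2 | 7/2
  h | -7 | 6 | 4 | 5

Build the Lagrange basis polynomials:
L_0(t) = (t - 1)(t - 2)(t - 7/2) / [-130] = -(1/130)t^3 + (1/20)t^2 - (5/52)t + 7/130
L_1(t) = (t + 3)(t - 2)(t - 7/2) / [10] = (1/10)t^3 - (1/4)t^2 - (19/20)t + 21/10
L_2(t) = (t + 3)(t - 1)(t - 7/2) / [-15/2] = -(2/15)t^3 + (1/5)t^2 + (4/3)t - 7/5
L_3(t) = (t + 3)(t - 1)(t - 2) / [195/8] = (8/195)t^3 - (56/195)t + 16/65
h(t) = (-7)·L_0 + 6·L_1 + 4·L_2 + 5·L_3
  (-7)·L_0(t) = (7/130)t^3 - (7/20)t^2 + (35/52)t - 49/130
  6·L_1(t) = (3/5)t^3 - (3/2)t^2 - (57/10)t + 63/5
  4·L_2(t) = -(8/15)t^3 + (4/5)t^2 + (16/3)t - 28/5
  5·L_3(t) = (8/39)t^3 - (56/39)t + 16/13
Adding term by term: (127/390)t^3 - (21/20)t^2 - (881/780)t + 1021/130

h(t) = (127/390)t^3 - (21/20)t^2 - (881/780)t + 1021/130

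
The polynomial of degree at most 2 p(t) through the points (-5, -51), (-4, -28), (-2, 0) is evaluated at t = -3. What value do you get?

-11

Evaluate each Lagrange basis at t = -3:
L_0(-3) = (1)·(-1)/[(-1)·(-3)] = -1/3
L_1(-3) = (2)·(-1)/[(1)·(-2)] = 1
L_2(-3) = (2)·(1)/[(3)·(2)] = 1/3
Sum: (-51)·(-1/3) + (-28)·(1) + 0 = -11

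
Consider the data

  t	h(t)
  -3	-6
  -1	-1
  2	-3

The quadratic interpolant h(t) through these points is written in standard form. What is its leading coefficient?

-19/30

Build the Lagrange basis polynomials:
L_0(t) = (t + 1)(t - 2) / [10] = (1/10)t^2 - (1/10)t - 1/5
L_1(t) = (t + 3)(t - 2) / [-6] = -(1/6)t^2 - (1/6)t + 1
L_2(t) = (t + 3)(t + 1) / [15] = (1/15)t^2 + (4/15)t + 1/5
h(t) = (-6)·L_0 + (-1)·L_1 + (-3)·L_2
Only the coefficient of t^2 is needed; take it from each L_i and combine:
(-6)·(1/10) + (-1)·(-1/6) + (-3)·(1/15) = -19/30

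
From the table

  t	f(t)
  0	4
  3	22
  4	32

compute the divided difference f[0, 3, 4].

1

f[0,3] = (22 - 4) / (3 - 0) = 6
f[3,4] = (32 - 22) / (4 - 3) = 10
f[0,3,4] = (10 - 6) / (4 - 0) = 1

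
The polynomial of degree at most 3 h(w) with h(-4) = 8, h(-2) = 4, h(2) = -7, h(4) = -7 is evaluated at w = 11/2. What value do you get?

-441/256

Evaluate each Lagrange basis at w = 11/2:
L_0(11/2) = (15/2)·(7/2)·(3/2)/[(-2)·(-6)·(-8)] = -105/256
L_1(11/2) = (19/2)·(7/2)·(3/2)/[(2)·(-4)·(-6)] = 133/128
L_2(11/2) = (19/2)·(15/2)·(3/2)/[(6)·(4)·(-2)] = -285/128
L_3(11/2) = (19/2)·(15/2)·(7/2)/[(8)·(6)·(2)] = 665/256
Sum: 8·(-105/256) + 4·(133/128) + (-7)·(-285/128) + (-7)·(665/256) = -441/256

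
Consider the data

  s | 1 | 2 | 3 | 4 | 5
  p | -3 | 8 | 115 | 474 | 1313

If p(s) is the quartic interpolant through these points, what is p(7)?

5703

Using Newton's divided-difference form:
p[1,2] = (8 - (-3)) / (2 - 1) = 11
p[2,3] = (115 - 8) / (3 - 2) = 107
p[3,4] = (474 - 115) / (4 - 3) = 359
p[4,5] = (1313 - 474) / (5 - 4) = 839
p[1,2,3] = (107 - 11) / (3 - 1) = 48
p[2,3,4] = (359 - 107) / (4 - 2) = 126
p[3,4,5] = (839 - 359) / (5 - 3) = 240
p[1,2,3,4] = (126 - 48) / (4 - 1) = 26
p[2,3,4,5] = (240 - 126) / (5 - 2) = 38
p[1,2,3,4,5] = (38 - 26) / (5 - 1) = 3
p(7) = -3 + 11·(6) + 48·(6)·(5) + 26·(6)·(5)·(4) + 3·(6)·(5)·(4)·(3) = 5703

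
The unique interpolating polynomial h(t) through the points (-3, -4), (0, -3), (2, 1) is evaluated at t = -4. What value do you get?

Using Newton's divided-difference form:
h[-3,0] = (-3 - (-4)) / (0 - (-3)) = 1/3
h[0,2] = (1 - (-3)) / (2 - 0) = 2
h[-3,0,2] = (2 - 1/3) / (2 - (-3)) = 1/3
h(-4) = -4 + (1/3)·(-1) + (1/3)·(-1)·(-4) = -3

-3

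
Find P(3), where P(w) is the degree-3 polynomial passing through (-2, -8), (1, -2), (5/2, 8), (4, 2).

L_0(3) = (2)·(1/2)·(-1)/[(-3)·(-9/2)·(-6)] = 1/81
L_1(3) = (5)·(1/2)·(-1)/[(3)·(-3/2)·(-3)] = -5/27
L_2(3) = (5)·(2)·(-1)/[(9/2)·(3/2)·(-3/2)] = 80/81
L_3(3) = (5)·(2)·(1/2)/[(6)·(3)·(3/2)] = 5/27
Sum: (-8)·(1/81) + (-2)·(-5/27) + 8·(80/81) + 2·(5/27) = 692/81

692/81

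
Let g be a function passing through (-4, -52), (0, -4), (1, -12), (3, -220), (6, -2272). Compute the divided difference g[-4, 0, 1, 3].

-4

g[-4,0] = (-4 - (-52)) / (0 - (-4)) = 12
g[0,1] = (-12 - (-4)) / (1 - 0) = -8
g[1,3] = (-220 - (-12)) / (3 - 1) = -104
g[-4,0,1] = (-8 - 12) / (1 - (-4)) = -4
g[0,1,3] = (-104 - (-8)) / (3 - 0) = -32
g[-4,0,1,3] = (-32 - (-4)) / (3 - (-4)) = -4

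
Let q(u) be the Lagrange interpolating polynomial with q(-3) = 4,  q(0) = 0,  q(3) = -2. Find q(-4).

52/9

Evaluate each Lagrange basis at u = -4:
L_0(-4) = (-4)·(-7)/[(-3)·(-6)] = 14/9
L_1(-4) = (-1)·(-7)/[(3)·(-3)] = -7/9
L_2(-4) = (-1)·(-4)/[(6)·(3)] = 2/9
Sum: 4·(14/9) + 0 + (-2)·(2/9) = 52/9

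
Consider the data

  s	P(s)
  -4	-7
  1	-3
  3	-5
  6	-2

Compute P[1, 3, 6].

P[1,3] = (-5 - (-3)) / (3 - 1) = -1
P[3,6] = (-2 - (-5)) / (6 - 3) = 1
P[1,3,6] = (1 - (-1)) / (6 - 1) = 2/5

2/5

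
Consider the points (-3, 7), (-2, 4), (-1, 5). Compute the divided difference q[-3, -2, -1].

2

q[-3,-2] = (4 - 7) / (-2 - (-3)) = -3
q[-2,-1] = (5 - 4) / (-1 - (-2)) = 1
q[-3,-2,-1] = (1 - (-3)) / (-1 - (-3)) = 2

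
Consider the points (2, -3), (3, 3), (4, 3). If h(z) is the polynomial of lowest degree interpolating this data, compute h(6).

Using Newton's divided-difference form:
h[2,3] = (3 - (-3)) / (3 - 2) = 6
h[3,4] = (3 - 3) / (4 - 3) = 0
h[2,3,4] = (0 - 6) / (4 - 2) = -3
h(6) = -3 + 6·(4) + (-3)·(4)·(3) = -15

-15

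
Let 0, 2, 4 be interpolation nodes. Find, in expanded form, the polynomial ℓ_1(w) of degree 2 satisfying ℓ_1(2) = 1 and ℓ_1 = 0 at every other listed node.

ℓ_1(w) = w(w - 4) / [(2)·(-2)]
       = (w^2 - 4w) / (-4)

ℓ_1(w) = -(1/4)w^2 + w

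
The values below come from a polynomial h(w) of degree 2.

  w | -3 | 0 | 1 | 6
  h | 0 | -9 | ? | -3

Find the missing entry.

-92/9

The 3 known values determine h uniquely (degree ≤ 2).
L_0(1) = (1)·(-5)/[(-3)·(-9)] = -5/27
L_1(1) = (4)·(-5)/[(3)·(-6)] = 10/9
L_2(1) = (4)·(1)/[(9)·(6)] = 2/27
Sum: 0 + (-9)·(10/9) + (-3)·(2/27) = -92/9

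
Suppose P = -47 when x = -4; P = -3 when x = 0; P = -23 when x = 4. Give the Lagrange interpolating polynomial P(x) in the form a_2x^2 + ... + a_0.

P(x) = -2x^2 + 3x - 3

L_0(x) = x(x - 4) / [32] = (1/32)x^2 - (1/8)x
L_1(x) = (x + 4)(x - 4) / [-16] = -(1/16)x^2 + 1
L_2(x) = (x + 4)x / [32] = (1/32)x^2 + (1/8)x
P(x) = (-47)·L_0 + (-3)·L_1 + (-23)·L_2
  (-47)·L_0(x) = -(47/32)x^2 + (47/8)x
  (-3)·L_1(x) = (3/16)x^2 - 3
  (-23)·L_2(x) = -(23/32)x^2 - (23/8)x
Adding term by term: -2x^2 + 3x - 3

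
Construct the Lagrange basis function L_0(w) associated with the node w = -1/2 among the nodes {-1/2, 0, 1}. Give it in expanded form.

L_0(w) = w(w - 1) / [(-1/2)·(-3/2)]
       = (w^2 - w) / (3/4)

L_0(w) = (4/3)w^2 - (4/3)w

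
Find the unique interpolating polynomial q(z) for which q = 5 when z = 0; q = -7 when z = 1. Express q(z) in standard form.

q(z) = -12z + 5

Build the Lagrange basis polynomials:
L_0(z) = (z - 1) / [-1] = -z + 1
L_1(z) = z / [1] = z
q(z) = 5·L_0 + (-7)·L_1
  5·L_0(z) = -5z + 5
  (-7)·L_1(z) = -7z
Adding term by term: -12z + 5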